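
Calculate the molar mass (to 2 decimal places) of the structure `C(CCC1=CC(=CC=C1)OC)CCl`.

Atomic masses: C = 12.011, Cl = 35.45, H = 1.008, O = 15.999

Molecular formula: C11H15ClO.
M = 11×12.011 + 1×35.45 + 15×1.008 + 1×15.999 = 198.69 g/mol.

198.69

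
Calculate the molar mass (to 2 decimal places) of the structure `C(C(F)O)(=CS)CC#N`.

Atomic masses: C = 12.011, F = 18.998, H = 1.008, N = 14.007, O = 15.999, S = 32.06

Molecular formula: C5H6FNOS.
M = 5×12.011 + 1×18.998 + 6×1.008 + 1×14.007 + 1×15.999 + 1×32.06 = 147.17 g/mol.

147.17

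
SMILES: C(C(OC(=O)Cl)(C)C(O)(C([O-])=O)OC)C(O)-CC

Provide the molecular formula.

Heavy atoms from the SMILES: 10 C, 1 Cl, 7 O.
Implicit hydrogens by atom environment:
  4 × C: no H
  4 × O: no H
  3 × C: 3 H each → 9
  2 × C: 2 H each → 4
  2 × O: 1 H each → 2
  1 × C: 1 H
  1 × Cl: no H
  1 × O (charge -1): no H
  Total hydrogens = 16.
Net charge -1.
Molecular formula: C10H16ClO7-

C10H16ClO7-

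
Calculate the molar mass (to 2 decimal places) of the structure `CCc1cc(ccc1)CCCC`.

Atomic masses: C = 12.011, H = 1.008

162.28

Molecular formula: C12H18.
M = 12×12.011 + 18×1.008 = 162.28 g/mol.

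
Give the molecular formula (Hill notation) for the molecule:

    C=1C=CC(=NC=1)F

Heavy atoms from the SMILES: 5 C, 1 F, 1 N.
Implicit hydrogens by atom environment:
  4 × C (aromatic): 1 H each → 4
  1 × C (aromatic): no H
  1 × F: no H
  1 × N (aromatic): no H
  Total hydrogens = 4.
Molecular formula: C5H4FN

C5H4FN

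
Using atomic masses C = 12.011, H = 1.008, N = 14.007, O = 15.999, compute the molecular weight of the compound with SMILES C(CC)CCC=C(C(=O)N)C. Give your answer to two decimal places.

155.24

Molecular formula: C9H17NO.
M = 9×12.011 + 17×1.008 + 1×14.007 + 1×15.999 = 155.24 g/mol.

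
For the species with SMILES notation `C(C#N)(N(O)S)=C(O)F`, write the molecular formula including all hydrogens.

Heavy atoms from the SMILES: 3 C, 1 F, 2 N, 2 O, 1 S.
Implicit hydrogens by atom environment:
  3 × C: no H
  2 × N: no H
  2 × O: 1 H each → 2
  1 × F: no H
  1 × S: 1 H
  Total hydrogens = 3.
Molecular formula: C3H3FN2O2S

C3H3FN2O2S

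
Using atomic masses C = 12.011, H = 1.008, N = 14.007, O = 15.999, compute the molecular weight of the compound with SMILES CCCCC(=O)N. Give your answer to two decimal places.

101.15

Molecular formula: C5H11NO.
M = 5×12.011 + 11×1.008 + 1×14.007 + 1×15.999 = 101.15 g/mol.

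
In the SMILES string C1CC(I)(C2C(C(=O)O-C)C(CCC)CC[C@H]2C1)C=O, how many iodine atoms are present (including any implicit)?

1

The symbol for iodine appears 1 time in the SMILES.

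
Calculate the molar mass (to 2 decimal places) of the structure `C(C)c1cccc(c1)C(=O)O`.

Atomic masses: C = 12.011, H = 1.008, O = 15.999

Molecular formula: C9H10O2.
M = 9×12.011 + 10×1.008 + 2×15.999 = 150.18 g/mol.

150.18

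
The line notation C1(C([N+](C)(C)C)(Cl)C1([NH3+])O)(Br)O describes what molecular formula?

[C6H14BrClN2O2]2+

Heavy atoms from the SMILES: 1 Br, 6 C, 1 Cl, 2 N, 2 O.
Implicit hydrogens by atom environment:
  3 × C: 3 H each → 9
  3 × C: no H
  2 × O: 1 H each → 2
  1 × Br: no H
  1 × Cl: no H
  1 × N (charge +1): 3 H
  1 × N (charge +1): no H
  Total hydrogens = 14.
Net charge +2.
Molecular formula: [C6H14BrClN2O2]2+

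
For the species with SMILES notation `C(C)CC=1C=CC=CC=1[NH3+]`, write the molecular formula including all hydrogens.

Heavy atoms from the SMILES: 9 C, 1 N.
Implicit hydrogens by atom environment:
  4 × C (aromatic): 1 H each → 4
  2 × C: 2 H each → 4
  2 × C (aromatic): no H
  1 × C: 3 H
  1 × N (charge +1): 3 H
  Total hydrogens = 14.
Net charge +1.
Molecular formula: C9H14N+

C9H14N+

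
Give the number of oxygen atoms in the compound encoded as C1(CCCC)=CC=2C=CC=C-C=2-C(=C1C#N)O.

The symbol for oxygen appears 1 time in the SMILES.

1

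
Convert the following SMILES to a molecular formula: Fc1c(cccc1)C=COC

Heavy atoms from the SMILES: 9 C, 1 F, 1 O.
Implicit hydrogens by atom environment:
  4 × C (aromatic): 1 H each → 4
  2 × C: 1 H each → 2
  2 × C (aromatic): no H
  1 × C: 3 H
  1 × F: no H
  1 × O: no H
  Total hydrogens = 9.
Molecular formula: C9H9FO

C9H9FO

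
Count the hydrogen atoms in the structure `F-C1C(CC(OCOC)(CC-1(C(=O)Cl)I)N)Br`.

13

Hydrogens are implicit in SMILES; fill each atom to its normal valence:
  3 × C: 2 H each → 6
  3 × C: no H
  3 × O: no H
  2 × C: 1 H each → 2
  1 × Br: no H
  1 × C: 3 H
  1 × Cl: no H
  1 × F: no H
  1 × I: no H
  1 × N: 2 H
  Total hydrogens = 13.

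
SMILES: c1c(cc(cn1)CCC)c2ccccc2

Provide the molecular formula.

C14H15N

Heavy atoms from the SMILES: 14 C, 1 N.
Implicit hydrogens by atom environment:
  8 × C (aromatic): 1 H each → 8
  3 × C (aromatic): no H
  2 × C: 2 H each → 4
  1 × C: 3 H
  1 × N (aromatic): no H
  Total hydrogens = 15.
Molecular formula: C14H15N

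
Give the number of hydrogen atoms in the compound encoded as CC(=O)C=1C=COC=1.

6

Hydrogens are implicit in SMILES; fill each atom to its normal valence:
  3 × C (aromatic): 1 H each → 3
  1 × C: 3 H
  1 × C (aromatic): no H
  1 × C: no H
  1 × O (aromatic): no H
  1 × O: no H
  Total hydrogens = 6.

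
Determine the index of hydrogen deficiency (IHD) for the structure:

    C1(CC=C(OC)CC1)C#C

4

Molecular formula from the SMILES: C9H12O.
DoU = (2C + 2 + N − H − X)/2 = (2·9 + 2 + 0 − 12 − 0)/2 = 8/2 = 4.
(Structurally: 1 ring(s) + 3 π bond(s) = 4.)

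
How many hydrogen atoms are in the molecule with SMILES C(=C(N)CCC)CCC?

17

Hydrogens are implicit in SMILES; fill each atom to its normal valence:
  4 × C: 2 H each → 8
  2 × C: 3 H each → 6
  1 × C: 1 H
  1 × C: no H
  1 × N: 2 H
  Total hydrogens = 17.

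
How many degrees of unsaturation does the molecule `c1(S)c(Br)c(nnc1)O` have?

Molecular formula from the SMILES: C4H3BrN2OS.
DoU = (2C + 2 + N − H − X)/2 = (2·4 + 2 + 2 − 3 − 1)/2 = 8/2 = 4.
(Structurally: 1 ring(s) + 3 π bond(s) = 4.)

4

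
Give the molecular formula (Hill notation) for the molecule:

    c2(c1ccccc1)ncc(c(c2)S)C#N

Heavy atoms from the SMILES: 12 C, 2 N, 1 S.
Implicit hydrogens by atom environment:
  7 × C (aromatic): 1 H each → 7
  4 × C (aromatic): no H
  1 × C: no H
  1 × N (aromatic): no H
  1 × N: no H
  1 × S: 1 H
  Total hydrogens = 8.
Molecular formula: C12H8N2S

C12H8N2S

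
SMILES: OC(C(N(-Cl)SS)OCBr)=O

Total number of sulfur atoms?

The symbol for sulfur appears 2 times in the SMILES.

2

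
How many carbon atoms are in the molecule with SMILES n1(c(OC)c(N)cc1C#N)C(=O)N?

7

The symbol for carbon appears 7 times in the SMILES. Lowercase c denotes aromatic carbon and counts toward C.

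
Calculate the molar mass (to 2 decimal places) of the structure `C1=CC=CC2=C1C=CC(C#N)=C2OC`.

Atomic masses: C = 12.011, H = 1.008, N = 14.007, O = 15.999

Molecular formula: C12H9NO.
M = 12×12.011 + 9×1.008 + 1×14.007 + 1×15.999 = 183.21 g/mol.

183.21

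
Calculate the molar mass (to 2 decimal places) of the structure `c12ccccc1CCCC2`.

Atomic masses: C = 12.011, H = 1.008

132.21

Molecular formula: C10H12.
M = 10×12.011 + 12×1.008 = 132.21 g/mol.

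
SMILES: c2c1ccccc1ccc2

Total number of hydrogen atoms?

Hydrogens are implicit in SMILES; fill each atom to its normal valence:
  8 × C (aromatic): 1 H each → 8
  2 × C (aromatic): no H
  Total hydrogens = 8.

8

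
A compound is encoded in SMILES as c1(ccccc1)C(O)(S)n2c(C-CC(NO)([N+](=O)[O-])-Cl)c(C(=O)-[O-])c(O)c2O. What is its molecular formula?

Heavy atoms from the SMILES: 15 C, 1 Cl, 3 N, 8 O, 1 S.
Implicit hydrogens by atom environment:
  5 × C (aromatic): 1 H each → 5
  5 × C (aromatic): no H
  4 × O: 1 H each → 4
  3 × C: no H
  2 × C: 2 H each → 4
  2 × O: no H
  2 × O (charge -1): no H
  1 × Cl: no H
  1 × N: 1 H
  1 × N (aromatic): no H
  1 × N (charge +1): no H
  1 × S: 1 H
  Total hydrogens = 15.
Net charge -1.
Molecular formula: C15H15ClN3O8S-

C15H15ClN3O8S-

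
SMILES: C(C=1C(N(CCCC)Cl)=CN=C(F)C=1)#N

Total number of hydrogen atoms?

11

Hydrogens are implicit in SMILES; fill each atom to its normal valence:
  3 × C: 2 H each → 6
  3 × C (aromatic): no H
  2 × C (aromatic): 1 H each → 2
  2 × N: no H
  1 × C: 3 H
  1 × C: no H
  1 × Cl: no H
  1 × F: no H
  1 × N (aromatic): no H
  Total hydrogens = 11.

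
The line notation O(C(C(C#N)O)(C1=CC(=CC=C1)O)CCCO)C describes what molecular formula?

C13H17NO4

Heavy atoms from the SMILES: 13 C, 1 N, 4 O.
Implicit hydrogens by atom environment:
  4 × C (aromatic): 1 H each → 4
  3 × C: 2 H each → 6
  3 × O: 1 H each → 3
  2 × C: no H
  2 × C (aromatic): no H
  1 × C: 3 H
  1 × C: 1 H
  1 × N: no H
  1 × O: no H
  Total hydrogens = 17.
Molecular formula: C13H17NO4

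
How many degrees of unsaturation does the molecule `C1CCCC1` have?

1

Molecular formula from the SMILES: C5H10.
DoU = (2C + 2 + N − H − X)/2 = (2·5 + 2 + 0 − 10 − 0)/2 = 2/2 = 1.
(Structurally: 1 ring(s) + 0 π bond(s) = 1.)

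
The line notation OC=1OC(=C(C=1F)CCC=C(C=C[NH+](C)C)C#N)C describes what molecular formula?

C14H18FN2O2+

Heavy atoms from the SMILES: 14 C, 1 F, 2 N, 2 O.
Implicit hydrogens by atom environment:
  4 × C (aromatic): no H
  3 × C: 3 H each → 9
  3 × C: 1 H each → 3
  2 × C: 2 H each → 4
  2 × C: no H
  1 × F: no H
  1 × N (charge +1): 1 H
  1 × N: no H
  1 × O: 1 H
  1 × O (aromatic): no H
  Total hydrogens = 18.
Net charge +1.
Molecular formula: C14H18FN2O2+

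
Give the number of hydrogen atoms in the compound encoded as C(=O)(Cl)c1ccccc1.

5

Hydrogens are implicit in SMILES; fill each atom to its normal valence:
  5 × C (aromatic): 1 H each → 5
  1 × C (aromatic): no H
  1 × C: no H
  1 × Cl: no H
  1 × O: no H
  Total hydrogens = 5.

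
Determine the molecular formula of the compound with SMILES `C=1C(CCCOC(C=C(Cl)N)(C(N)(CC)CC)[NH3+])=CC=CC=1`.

C17H29ClN3O+

Heavy atoms from the SMILES: 17 C, 1 Cl, 3 N, 1 O.
Implicit hydrogens by atom environment:
  5 × C: 2 H each → 10
  5 × C (aromatic): 1 H each → 5
  3 × C: no H
  2 × C: 3 H each → 6
  2 × N: 2 H each → 4
  1 × C: 1 H
  1 × C (aromatic): no H
  1 × Cl: no H
  1 × N (charge +1): 3 H
  1 × O: no H
  Total hydrogens = 29.
Net charge +1.
Molecular formula: C17H29ClN3O+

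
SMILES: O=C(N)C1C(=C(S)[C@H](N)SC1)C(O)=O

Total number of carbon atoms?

7

The symbol for carbon appears 7 times in the SMILES.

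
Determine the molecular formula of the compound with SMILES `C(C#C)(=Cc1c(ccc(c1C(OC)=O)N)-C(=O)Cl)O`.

C13H10ClNO4

Heavy atoms from the SMILES: 13 C, 1 Cl, 1 N, 4 O.
Implicit hydrogens by atom environment:
  4 × C (aromatic): no H
  4 × C: no H
  3 × O: no H
  2 × C (aromatic): 1 H each → 2
  2 × C: 1 H each → 2
  1 × C: 3 H
  1 × Cl: no H
  1 × N: 2 H
  1 × O: 1 H
  Total hydrogens = 10.
Molecular formula: C13H10ClNO4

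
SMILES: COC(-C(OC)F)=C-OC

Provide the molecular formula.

Heavy atoms from the SMILES: 6 C, 1 F, 3 O.
Implicit hydrogens by atom environment:
  3 × C: 3 H each → 9
  3 × O: no H
  2 × C: 1 H each → 2
  1 × C: no H
  1 × F: no H
  Total hydrogens = 11.
Molecular formula: C6H11FO3

C6H11FO3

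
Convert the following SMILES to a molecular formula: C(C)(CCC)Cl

C5H11Cl

Heavy atoms from the SMILES: 5 C, 1 Cl.
Implicit hydrogens by atom environment:
  2 × C: 3 H each → 6
  2 × C: 2 H each → 4
  1 × C: 1 H
  1 × Cl: no H
  Total hydrogens = 11.
Molecular formula: C5H11Cl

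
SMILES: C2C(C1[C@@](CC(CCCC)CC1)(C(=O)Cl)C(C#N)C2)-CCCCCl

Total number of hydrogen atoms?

31

Hydrogens are implicit in SMILES; fill each atom to its normal valence:
  12 × C: 2 H each → 24
  4 × C: 1 H each → 4
  3 × C: no H
  2 × Cl: no H
  1 × C: 3 H
  1 × N: no H
  1 × O: no H
  Total hydrogens = 31.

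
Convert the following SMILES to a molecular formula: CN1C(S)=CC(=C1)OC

C6H9NOS

Heavy atoms from the SMILES: 6 C, 1 N, 1 O, 1 S.
Implicit hydrogens by atom environment:
  2 × C: 3 H each → 6
  2 × C (aromatic): 1 H each → 2
  2 × C (aromatic): no H
  1 × N (aromatic): no H
  1 × O: no H
  1 × S: 1 H
  Total hydrogens = 9.
Molecular formula: C6H9NOS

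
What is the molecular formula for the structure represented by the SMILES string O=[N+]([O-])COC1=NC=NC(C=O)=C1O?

Heavy atoms from the SMILES: 6 C, 3 N, 5 O.
Implicit hydrogens by atom environment:
  3 × C (aromatic): no H
  3 × O: no H
  2 × N (aromatic): no H
  1 × C: 2 H
  1 × C (aromatic): 1 H
  1 × C: 1 H
  1 × N (charge +1): no H
  1 × O: 1 H
  1 × O (charge -1): no H
  Total hydrogens = 5.
Molecular formula: C6H5N3O5

C6H5N3O5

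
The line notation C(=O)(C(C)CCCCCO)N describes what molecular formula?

C8H17NO2

Heavy atoms from the SMILES: 8 C, 1 N, 2 O.
Implicit hydrogens by atom environment:
  5 × C: 2 H each → 10
  1 × C: 3 H
  1 × C: 1 H
  1 × C: no H
  1 × N: 2 H
  1 × O: 1 H
  1 × O: no H
  Total hydrogens = 17.
Molecular formula: C8H17NO2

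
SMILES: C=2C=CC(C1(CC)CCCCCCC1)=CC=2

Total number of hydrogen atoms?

24

Hydrogens are implicit in SMILES; fill each atom to its normal valence:
  8 × C: 2 H each → 16
  5 × C (aromatic): 1 H each → 5
  1 × C: 3 H
  1 × C: no H
  1 × C (aromatic): no H
  Total hydrogens = 24.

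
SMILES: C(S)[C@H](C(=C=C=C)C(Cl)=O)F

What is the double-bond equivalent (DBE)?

4

Molecular formula from the SMILES: C7H6ClFOS.
DoU = (2C + 2 + N − H − X)/2 = (2·7 + 2 + 0 − 6 − 2)/2 = 8/2 = 4.
(Structurally: 0 ring(s) + 4 π bond(s) = 4.)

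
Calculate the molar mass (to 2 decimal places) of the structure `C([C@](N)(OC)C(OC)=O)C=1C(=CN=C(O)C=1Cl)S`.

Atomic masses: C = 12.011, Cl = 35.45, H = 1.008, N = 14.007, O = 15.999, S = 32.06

292.73

Molecular formula: C10H13ClN2O4S.
M = 10×12.011 + 1×35.45 + 13×1.008 + 2×14.007 + 4×15.999 + 1×32.06 = 292.73 g/mol.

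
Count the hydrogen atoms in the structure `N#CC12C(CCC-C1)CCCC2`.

Hydrogens are implicit in SMILES; fill each atom to its normal valence:
  8 × C: 2 H each → 16
  2 × C: no H
  1 × C: 1 H
  1 × N: no H
  Total hydrogens = 17.

17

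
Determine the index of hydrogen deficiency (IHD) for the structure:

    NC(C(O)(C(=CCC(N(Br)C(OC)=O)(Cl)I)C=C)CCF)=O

Molecular formula from the SMILES: C12H16BrClFIN2O4.
DoU = (2C + 2 + N − H − X)/2 = (2·12 + 2 + 2 − 16 − 4)/2 = 8/2 = 4.
(Structurally: 0 ring(s) + 4 π bond(s) = 4.)

4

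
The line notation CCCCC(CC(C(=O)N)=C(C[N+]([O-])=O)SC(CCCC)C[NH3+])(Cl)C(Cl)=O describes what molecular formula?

Heavy atoms from the SMILES: 17 C, 2 Cl, 3 N, 4 O, 1 S.
Implicit hydrogens by atom environment:
  9 × C: 2 H each → 18
  5 × C: no H
  3 × O: no H
  2 × C: 3 H each → 6
  2 × Cl: no H
  1 × C: 1 H
  1 × N (charge +1): 3 H
  1 × N: 2 H
  1 × N (charge +1): no H
  1 × O (charge -1): no H
  1 × S: no H
  Total hydrogens = 30.
Net charge +1.
Molecular formula: C17H30Cl2N3O4S+

C17H30Cl2N3O4S+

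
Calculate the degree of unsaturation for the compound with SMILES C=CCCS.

1

Molecular formula from the SMILES: C4H8S.
DoU = (2C + 2 + N − H − X)/2 = (2·4 + 2 + 0 − 8 − 0)/2 = 2/2 = 1.
(Structurally: 0 ring(s) + 1 π bond(s) = 1.)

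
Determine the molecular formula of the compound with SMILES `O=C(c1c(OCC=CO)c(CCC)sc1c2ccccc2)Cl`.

Heavy atoms from the SMILES: 17 C, 1 Cl, 3 O, 1 S.
Implicit hydrogens by atom environment:
  5 × C (aromatic): 1 H each → 5
  5 × C (aromatic): no H
  3 × C: 2 H each → 6
  2 × C: 1 H each → 2
  2 × O: no H
  1 × C: 3 H
  1 × C: no H
  1 × Cl: no H
  1 × O: 1 H
  1 × S (aromatic): no H
  Total hydrogens = 17.
Molecular formula: C17H17ClO3S

C17H17ClO3S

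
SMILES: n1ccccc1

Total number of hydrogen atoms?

Hydrogens are implicit in SMILES; fill each atom to its normal valence:
  5 × C (aromatic): 1 H each → 5
  1 × N (aromatic): no H
  Total hydrogens = 5.

5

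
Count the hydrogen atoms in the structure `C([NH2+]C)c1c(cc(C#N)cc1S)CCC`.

Hydrogens are implicit in SMILES; fill each atom to its normal valence:
  4 × C (aromatic): no H
  3 × C: 2 H each → 6
  2 × C: 3 H each → 6
  2 × C (aromatic): 1 H each → 2
  1 × C: no H
  1 × N (charge +1): 2 H
  1 × N: no H
  1 × S: 1 H
  Total hydrogens = 17.

17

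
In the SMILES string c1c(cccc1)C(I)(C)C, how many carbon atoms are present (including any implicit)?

The symbol for carbon appears 9 times in the SMILES. Lowercase c denotes aromatic carbon and counts toward C.

9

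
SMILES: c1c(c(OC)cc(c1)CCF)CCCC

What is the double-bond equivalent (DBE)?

4

Molecular formula from the SMILES: C13H19FO.
DoU = (2C + 2 + N − H − X)/2 = (2·13 + 2 + 0 − 19 − 1)/2 = 8/2 = 4.
(Structurally: 1 ring(s) + 3 π bond(s) = 4.)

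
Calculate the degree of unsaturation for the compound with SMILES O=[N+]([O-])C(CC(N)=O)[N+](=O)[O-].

3

Molecular formula from the SMILES: C3H5N3O5.
DoU = (2C + 2 + N − H − X)/2 = (2·3 + 2 + 3 − 5 − 0)/2 = 6/2 = 3.
(Structurally: 0 ring(s) + 3 π bond(s) = 3.)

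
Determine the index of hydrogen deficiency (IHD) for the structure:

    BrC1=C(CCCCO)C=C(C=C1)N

4

Molecular formula from the SMILES: C10H14BrNO.
DoU = (2C + 2 + N − H − X)/2 = (2·10 + 2 + 1 − 14 − 1)/2 = 8/2 = 4.
(Structurally: 1 ring(s) + 3 π bond(s) = 4.)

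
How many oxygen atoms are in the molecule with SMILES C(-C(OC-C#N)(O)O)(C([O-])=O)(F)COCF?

6

The symbol for oxygen appears 6 times in the SMILES.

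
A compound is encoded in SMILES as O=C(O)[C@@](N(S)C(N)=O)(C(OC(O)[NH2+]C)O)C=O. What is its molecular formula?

Heavy atoms from the SMILES: 7 C, 3 N, 7 O, 1 S.
Implicit hydrogens by atom environment:
  4 × O: no H
  3 × C: 1 H each → 3
  3 × C: no H
  3 × O: 1 H each → 3
  1 × C: 3 H
  1 × N: 2 H
  1 × N (charge +1): 2 H
  1 × N: no H
  1 × S: 1 H
  Total hydrogens = 14.
Net charge +1.
Molecular formula: C7H14N3O7S+

C7H14N3O7S+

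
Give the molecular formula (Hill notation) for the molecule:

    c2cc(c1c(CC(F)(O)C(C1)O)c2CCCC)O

C14H19FO3

Heavy atoms from the SMILES: 14 C, 1 F, 3 O.
Implicit hydrogens by atom environment:
  5 × C: 2 H each → 10
  4 × C (aromatic): no H
  3 × O: 1 H each → 3
  2 × C (aromatic): 1 H each → 2
  1 × C: 3 H
  1 × C: 1 H
  1 × C: no H
  1 × F: no H
  Total hydrogens = 19.
Molecular formula: C14H19FO3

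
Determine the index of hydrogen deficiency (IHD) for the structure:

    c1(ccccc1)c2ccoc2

Molecular formula from the SMILES: C10H8O.
DoU = (2C + 2 + N − H − X)/2 = (2·10 + 2 + 0 − 8 − 0)/2 = 14/2 = 7.
(Structurally: 2 ring(s) + 5 π bond(s) = 7.)

7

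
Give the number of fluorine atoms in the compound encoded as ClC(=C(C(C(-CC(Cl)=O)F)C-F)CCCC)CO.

The symbol for fluorine appears 2 times in the SMILES.

2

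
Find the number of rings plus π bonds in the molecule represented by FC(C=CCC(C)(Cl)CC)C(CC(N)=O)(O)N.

2

Molecular formula from the SMILES: C11H20ClFN2O2.
DoU = (2C + 2 + N − H − X)/2 = (2·11 + 2 + 2 − 20 − 2)/2 = 4/2 = 2.
(Structurally: 0 ring(s) + 2 π bond(s) = 2.)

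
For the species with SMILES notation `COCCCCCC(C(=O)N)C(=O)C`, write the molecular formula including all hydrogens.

C10H19NO3

Heavy atoms from the SMILES: 10 C, 1 N, 3 O.
Implicit hydrogens by atom environment:
  5 × C: 2 H each → 10
  3 × O: no H
  2 × C: 3 H each → 6
  2 × C: no H
  1 × C: 1 H
  1 × N: 2 H
  Total hydrogens = 19.
Molecular formula: C10H19NO3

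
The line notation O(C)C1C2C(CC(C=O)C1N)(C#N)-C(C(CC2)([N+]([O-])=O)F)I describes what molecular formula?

Heavy atoms from the SMILES: 13 C, 1 F, 1 I, 3 N, 4 O.
Implicit hydrogens by atom environment:
  6 × C: 1 H each → 6
  3 × C: 2 H each → 6
  3 × C: no H
  3 × O: no H
  1 × C: 3 H
  1 × F: no H
  1 × I: no H
  1 × N: 2 H
  1 × N: no H
  1 × N (charge +1): no H
  1 × O (charge -1): no H
  Total hydrogens = 17.
Molecular formula: C13H17FIN3O4

C13H17FIN3O4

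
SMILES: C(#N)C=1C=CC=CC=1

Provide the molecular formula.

Heavy atoms from the SMILES: 7 C, 1 N.
Implicit hydrogens by atom environment:
  5 × C (aromatic): 1 H each → 5
  1 × C (aromatic): no H
  1 × C: no H
  1 × N: no H
  Total hydrogens = 5.
Molecular formula: C7H5N

C7H5N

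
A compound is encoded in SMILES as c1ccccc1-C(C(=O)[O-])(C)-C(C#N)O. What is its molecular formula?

C11H10NO3-

Heavy atoms from the SMILES: 11 C, 1 N, 3 O.
Implicit hydrogens by atom environment:
  5 × C (aromatic): 1 H each → 5
  3 × C: no H
  1 × C: 3 H
  1 × C: 1 H
  1 × C (aromatic): no H
  1 × N: no H
  1 × O: 1 H
  1 × O: no H
  1 × O (charge -1): no H
  Total hydrogens = 10.
Net charge -1.
Molecular formula: C11H10NO3-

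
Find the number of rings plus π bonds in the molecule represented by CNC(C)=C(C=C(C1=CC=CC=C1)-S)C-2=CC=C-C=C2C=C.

11

Molecular formula from the SMILES: C20H21NS.
DoU = (2C + 2 + N − H − X)/2 = (2·20 + 2 + 1 − 21 − 0)/2 = 22/2 = 11.
(Structurally: 2 ring(s) + 9 π bond(s) = 11.)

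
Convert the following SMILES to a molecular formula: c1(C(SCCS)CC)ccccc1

Heavy atoms from the SMILES: 11 C, 2 S.
Implicit hydrogens by atom environment:
  5 × C (aromatic): 1 H each → 5
  3 × C: 2 H each → 6
  1 × C: 3 H
  1 × C: 1 H
  1 × C (aromatic): no H
  1 × S: 1 H
  1 × S: no H
  Total hydrogens = 16.
Molecular formula: C11H16S2

C11H16S2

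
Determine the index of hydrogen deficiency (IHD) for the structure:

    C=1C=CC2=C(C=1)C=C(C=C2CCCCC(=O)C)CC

Molecular formula from the SMILES: C18H22O.
DoU = (2C + 2 + N − H − X)/2 = (2·18 + 2 + 0 − 22 − 0)/2 = 16/2 = 8.
(Structurally: 2 ring(s) + 6 π bond(s) = 8.)

8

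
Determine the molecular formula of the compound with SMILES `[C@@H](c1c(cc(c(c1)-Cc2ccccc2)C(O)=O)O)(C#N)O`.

Heavy atoms from the SMILES: 16 C, 1 N, 4 O.
Implicit hydrogens by atom environment:
  7 × C (aromatic): 1 H each → 7
  5 × C (aromatic): no H
  3 × O: 1 H each → 3
  2 × C: no H
  1 × C: 2 H
  1 × C: 1 H
  1 × N: no H
  1 × O: no H
  Total hydrogens = 13.
Molecular formula: C16H13NO4

C16H13NO4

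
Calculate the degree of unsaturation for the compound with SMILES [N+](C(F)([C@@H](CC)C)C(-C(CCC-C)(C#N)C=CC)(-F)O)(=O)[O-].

4

Molecular formula from the SMILES: C15H24F2N2O3.
DoU = (2C + 2 + N − H − X)/2 = (2·15 + 2 + 2 − 24 − 2)/2 = 8/2 = 4.
(Structurally: 0 ring(s) + 4 π bond(s) = 4.)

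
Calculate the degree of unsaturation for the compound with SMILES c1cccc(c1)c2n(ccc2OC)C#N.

Molecular formula from the SMILES: C12H10N2O.
DoU = (2C + 2 + N − H − X)/2 = (2·12 + 2 + 2 − 10 − 0)/2 = 18/2 = 9.
(Structurally: 2 ring(s) + 7 π bond(s) = 9.)

9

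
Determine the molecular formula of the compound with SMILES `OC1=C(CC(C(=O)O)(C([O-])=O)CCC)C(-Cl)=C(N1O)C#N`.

Heavy atoms from the SMILES: 12 C, 1 Cl, 2 N, 6 O.
Implicit hydrogens by atom environment:
  4 × C (aromatic): no H
  4 × C: no H
  3 × C: 2 H each → 6
  3 × O: 1 H each → 3
  2 × O: no H
  1 × C: 3 H
  1 × Cl: no H
  1 × N (aromatic): no H
  1 × N: no H
  1 × O (charge -1): no H
  Total hydrogens = 12.
Net charge -1.
Molecular formula: C12H12ClN2O6-

C12H12ClN2O6-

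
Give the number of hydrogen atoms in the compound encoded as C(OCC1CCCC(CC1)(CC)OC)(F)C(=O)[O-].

Hydrogens are implicit in SMILES; fill each atom to its normal valence:
  7 × C: 2 H each → 14
  3 × O: no H
  2 × C: 3 H each → 6
  2 × C: 1 H each → 2
  2 × C: no H
  1 × F: no H
  1 × O (charge -1): no H
  Total hydrogens = 22.

22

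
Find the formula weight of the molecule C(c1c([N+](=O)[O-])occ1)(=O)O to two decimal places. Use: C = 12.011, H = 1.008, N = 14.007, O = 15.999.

Molecular formula: C5H3NO5.
M = 5×12.011 + 3×1.008 + 1×14.007 + 5×15.999 = 157.08 g/mol.

157.08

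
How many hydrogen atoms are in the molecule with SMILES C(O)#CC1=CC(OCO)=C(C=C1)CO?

10

Hydrogens are implicit in SMILES; fill each atom to its normal valence:
  3 × C (aromatic): 1 H each → 3
  3 × C (aromatic): no H
  3 × O: 1 H each → 3
  2 × C: 2 H each → 4
  2 × C: no H
  1 × O: no H
  Total hydrogens = 10.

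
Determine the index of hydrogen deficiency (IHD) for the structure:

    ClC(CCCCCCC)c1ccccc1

Molecular formula from the SMILES: C14H21Cl.
DoU = (2C + 2 + N − H − X)/2 = (2·14 + 2 + 0 − 21 − 1)/2 = 8/2 = 4.
(Structurally: 1 ring(s) + 3 π bond(s) = 4.)

4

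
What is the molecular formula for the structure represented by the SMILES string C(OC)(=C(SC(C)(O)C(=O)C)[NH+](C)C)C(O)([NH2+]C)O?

Heavy atoms from the SMILES: 11 C, 2 N, 5 O, 1 S.
Implicit hydrogens by atom environment:
  6 × C: 3 H each → 18
  5 × C: no H
  3 × O: 1 H each → 3
  2 × O: no H
  1 × N (charge +1): 2 H
  1 × N (charge +1): 1 H
  1 × S: no H
  Total hydrogens = 24.
Net charge +2.
Molecular formula: [C11H24N2O5S]2+

[C11H24N2O5S]2+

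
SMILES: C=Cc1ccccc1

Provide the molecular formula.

Heavy atoms from the SMILES: 8 C.
Implicit hydrogens by atom environment:
  5 × C (aromatic): 1 H each → 5
  1 × C: 2 H
  1 × C: 1 H
  1 × C (aromatic): no H
  Total hydrogens = 8.
Molecular formula: C8H8

C8H8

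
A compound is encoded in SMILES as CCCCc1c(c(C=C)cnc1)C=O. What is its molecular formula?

Heavy atoms from the SMILES: 12 C, 1 N, 1 O.
Implicit hydrogens by atom environment:
  4 × C: 2 H each → 8
  3 × C (aromatic): no H
  2 × C (aromatic): 1 H each → 2
  2 × C: 1 H each → 2
  1 × C: 3 H
  1 × N (aromatic): no H
  1 × O: no H
  Total hydrogens = 15.
Molecular formula: C12H15NO

C12H15NO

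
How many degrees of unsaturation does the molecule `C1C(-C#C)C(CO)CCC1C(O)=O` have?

Molecular formula from the SMILES: C10H14O3.
DoU = (2C + 2 + N − H − X)/2 = (2·10 + 2 + 0 − 14 − 0)/2 = 8/2 = 4.
(Structurally: 1 ring(s) + 3 π bond(s) = 4.)

4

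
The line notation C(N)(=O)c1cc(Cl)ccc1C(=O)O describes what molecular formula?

C8H6ClNO3

Heavy atoms from the SMILES: 8 C, 1 Cl, 1 N, 3 O.
Implicit hydrogens by atom environment:
  3 × C (aromatic): 1 H each → 3
  3 × C (aromatic): no H
  2 × C: no H
  2 × O: no H
  1 × Cl: no H
  1 × N: 2 H
  1 × O: 1 H
  Total hydrogens = 6.
Molecular formula: C8H6ClNO3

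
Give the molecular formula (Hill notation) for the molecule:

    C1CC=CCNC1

Heavy atoms from the SMILES: 6 C, 1 N.
Implicit hydrogens by atom environment:
  4 × C: 2 H each → 8
  2 × C: 1 H each → 2
  1 × N: 1 H
  Total hydrogens = 11.
Molecular formula: C6H11N

C6H11N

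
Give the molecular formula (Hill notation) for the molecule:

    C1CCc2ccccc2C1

C10H12

Heavy atoms from the SMILES: 10 C.
Implicit hydrogens by atom environment:
  4 × C: 2 H each → 8
  4 × C (aromatic): 1 H each → 4
  2 × C (aromatic): no H
  Total hydrogens = 12.
Molecular formula: C10H12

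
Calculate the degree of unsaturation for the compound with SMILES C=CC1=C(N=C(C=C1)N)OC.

5

Molecular formula from the SMILES: C8H10N2O.
DoU = (2C + 2 + N − H − X)/2 = (2·8 + 2 + 2 − 10 − 0)/2 = 10/2 = 5.
(Structurally: 1 ring(s) + 4 π bond(s) = 5.)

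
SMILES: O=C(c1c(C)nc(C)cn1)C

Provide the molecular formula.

Heavy atoms from the SMILES: 8 C, 2 N, 1 O.
Implicit hydrogens by atom environment:
  3 × C: 3 H each → 9
  3 × C (aromatic): no H
  2 × N (aromatic): no H
  1 × C (aromatic): 1 H
  1 × C: no H
  1 × O: no H
  Total hydrogens = 10.
Molecular formula: C8H10N2O

C8H10N2O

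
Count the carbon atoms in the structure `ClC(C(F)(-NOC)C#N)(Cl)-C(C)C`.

The symbol for carbon appears 7 times in the SMILES. (Cl is a single chlorine, not C + l.)

7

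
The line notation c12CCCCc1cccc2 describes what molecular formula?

C10H12

Heavy atoms from the SMILES: 10 C.
Implicit hydrogens by atom environment:
  4 × C: 2 H each → 8
  4 × C (aromatic): 1 H each → 4
  2 × C (aromatic): no H
  Total hydrogens = 12.
Molecular formula: C10H12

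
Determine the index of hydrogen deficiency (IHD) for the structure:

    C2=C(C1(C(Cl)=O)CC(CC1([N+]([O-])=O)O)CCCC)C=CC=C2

7

Molecular formula from the SMILES: C16H20ClNO4.
DoU = (2C + 2 + N − H − X)/2 = (2·16 + 2 + 1 − 20 − 1)/2 = 14/2 = 7.
(Structurally: 2 ring(s) + 5 π bond(s) = 7.)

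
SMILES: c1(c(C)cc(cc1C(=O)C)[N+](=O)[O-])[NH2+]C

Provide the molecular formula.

C10H13N2O3+

Heavy atoms from the SMILES: 10 C, 2 N, 3 O.
Implicit hydrogens by atom environment:
  4 × C (aromatic): no H
  3 × C: 3 H each → 9
  2 × C (aromatic): 1 H each → 2
  2 × O: no H
  1 × C: no H
  1 × N (charge +1): 2 H
  1 × N (charge +1): no H
  1 × O (charge -1): no H
  Total hydrogens = 13.
Net charge +1.
Molecular formula: C10H13N2O3+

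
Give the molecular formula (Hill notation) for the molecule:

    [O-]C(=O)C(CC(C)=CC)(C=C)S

C9H13O2S-

Heavy atoms from the SMILES: 9 C, 2 O, 1 S.
Implicit hydrogens by atom environment:
  3 × C: no H
  2 × C: 3 H each → 6
  2 × C: 2 H each → 4
  2 × C: 1 H each → 2
  1 × O: no H
  1 × O (charge -1): no H
  1 × S: 1 H
  Total hydrogens = 13.
Net charge -1.
Molecular formula: C9H13O2S-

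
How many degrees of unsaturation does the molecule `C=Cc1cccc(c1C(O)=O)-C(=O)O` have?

7

Molecular formula from the SMILES: C10H8O4.
DoU = (2C + 2 + N − H − X)/2 = (2·10 + 2 + 0 − 8 − 0)/2 = 14/2 = 7.
(Structurally: 1 ring(s) + 6 π bond(s) = 7.)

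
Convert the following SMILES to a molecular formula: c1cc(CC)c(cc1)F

Heavy atoms from the SMILES: 8 C, 1 F.
Implicit hydrogens by atom environment:
  4 × C (aromatic): 1 H each → 4
  2 × C (aromatic): no H
  1 × C: 3 H
  1 × C: 2 H
  1 × F: no H
  Total hydrogens = 9.
Molecular formula: C8H9F

C8H9F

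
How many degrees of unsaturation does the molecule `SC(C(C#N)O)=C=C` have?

Molecular formula from the SMILES: C5H5NOS.
DoU = (2C + 2 + N − H − X)/2 = (2·5 + 2 + 1 − 5 − 0)/2 = 8/2 = 4.
(Structurally: 0 ring(s) + 4 π bond(s) = 4.)

4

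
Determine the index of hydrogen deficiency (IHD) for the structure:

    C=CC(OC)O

Molecular formula from the SMILES: C4H8O2.
DoU = (2C + 2 + N − H − X)/2 = (2·4 + 2 + 0 − 8 − 0)/2 = 2/2 = 1.
(Structurally: 0 ring(s) + 1 π bond(s) = 1.)

1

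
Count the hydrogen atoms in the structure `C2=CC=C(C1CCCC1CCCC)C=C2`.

Hydrogens are implicit in SMILES; fill each atom to its normal valence:
  6 × C: 2 H each → 12
  5 × C (aromatic): 1 H each → 5
  2 × C: 1 H each → 2
  1 × C: 3 H
  1 × C (aromatic): no H
  Total hydrogens = 22.

22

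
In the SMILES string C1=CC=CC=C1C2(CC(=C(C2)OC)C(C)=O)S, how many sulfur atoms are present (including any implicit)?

The symbol for sulfur appears 1 time in the SMILES.

1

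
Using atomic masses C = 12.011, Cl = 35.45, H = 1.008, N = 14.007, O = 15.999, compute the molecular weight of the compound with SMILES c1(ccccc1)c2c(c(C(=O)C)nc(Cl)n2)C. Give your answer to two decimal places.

Molecular formula: C13H11ClN2O.
M = 13×12.011 + 1×35.45 + 11×1.008 + 2×14.007 + 1×15.999 = 246.69 g/mol.

246.69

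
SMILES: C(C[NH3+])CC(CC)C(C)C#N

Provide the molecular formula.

C9H19N2+

Heavy atoms from the SMILES: 9 C, 2 N.
Implicit hydrogens by atom environment:
  4 × C: 2 H each → 8
  2 × C: 3 H each → 6
  2 × C: 1 H each → 2
  1 × C: no H
  1 × N (charge +1): 3 H
  1 × N: no H
  Total hydrogens = 19.
Net charge +1.
Molecular formula: C9H19N2+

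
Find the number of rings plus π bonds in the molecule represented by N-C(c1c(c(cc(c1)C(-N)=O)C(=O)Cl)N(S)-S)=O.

Molecular formula from the SMILES: C9H8ClN3O3S2.
DoU = (2C + 2 + N − H − X)/2 = (2·9 + 2 + 3 − 8 − 1)/2 = 14/2 = 7.
(Structurally: 1 ring(s) + 6 π bond(s) = 7.)

7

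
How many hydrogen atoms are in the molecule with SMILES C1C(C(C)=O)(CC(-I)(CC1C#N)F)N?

Hydrogens are implicit in SMILES; fill each atom to its normal valence:
  4 × C: no H
  3 × C: 2 H each → 6
  1 × C: 3 H
  1 × C: 1 H
  1 × F: no H
  1 × I: no H
  1 × N: 2 H
  1 × N: no H
  1 × O: no H
  Total hydrogens = 12.

12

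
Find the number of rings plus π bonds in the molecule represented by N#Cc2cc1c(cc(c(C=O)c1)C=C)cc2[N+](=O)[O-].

Molecular formula from the SMILES: C14H8N2O3.
DoU = (2C + 2 + N − H − X)/2 = (2·14 + 2 + 2 − 8 − 0)/2 = 24/2 = 12.
(Structurally: 2 ring(s) + 10 π bond(s) = 12.)

12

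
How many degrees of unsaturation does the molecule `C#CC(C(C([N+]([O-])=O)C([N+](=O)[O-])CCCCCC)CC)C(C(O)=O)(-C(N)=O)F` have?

Molecular formula from the SMILES: C17H26FN3O7.
DoU = (2C + 2 + N − H − X)/2 = (2·17 + 2 + 3 − 26 − 1)/2 = 12/2 = 6.
(Structurally: 0 ring(s) + 6 π bond(s) = 6.)

6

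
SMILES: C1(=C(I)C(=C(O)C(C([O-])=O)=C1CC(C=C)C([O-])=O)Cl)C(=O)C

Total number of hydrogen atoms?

10

Hydrogens are implicit in SMILES; fill each atom to its normal valence:
  6 × C (aromatic): no H
  3 × C: no H
  3 × O: no H
  2 × C: 2 H each → 4
  2 × C: 1 H each → 2
  2 × O (charge -1): no H
  1 × C: 3 H
  1 × Cl: no H
  1 × I: no H
  1 × O: 1 H
  Total hydrogens = 10.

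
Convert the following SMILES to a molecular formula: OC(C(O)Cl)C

Heavy atoms from the SMILES: 3 C, 1 Cl, 2 O.
Implicit hydrogens by atom environment:
  2 × C: 1 H each → 2
  2 × O: 1 H each → 2
  1 × C: 3 H
  1 × Cl: no H
  Total hydrogens = 7.
Molecular formula: C3H7ClO2

C3H7ClO2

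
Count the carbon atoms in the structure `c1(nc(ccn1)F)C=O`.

5

The symbol for carbon appears 5 times in the SMILES. Lowercase c denotes aromatic carbon and counts toward C.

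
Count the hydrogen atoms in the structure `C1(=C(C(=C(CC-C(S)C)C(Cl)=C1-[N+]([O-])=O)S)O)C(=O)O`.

Hydrogens are implicit in SMILES; fill each atom to its normal valence:
  6 × C (aromatic): no H
  2 × C: 2 H each → 4
  2 × O: 1 H each → 2
  2 × O: no H
  2 × S: 1 H each → 2
  1 × C: 3 H
  1 × C: 1 H
  1 × C: no H
  1 × Cl: no H
  1 × N (charge +1): no H
  1 × O (charge -1): no H
  Total hydrogens = 12.

12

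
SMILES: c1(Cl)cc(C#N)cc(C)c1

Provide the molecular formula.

C8H6ClN

Heavy atoms from the SMILES: 8 C, 1 Cl, 1 N.
Implicit hydrogens by atom environment:
  3 × C (aromatic): 1 H each → 3
  3 × C (aromatic): no H
  1 × C: 3 H
  1 × C: no H
  1 × Cl: no H
  1 × N: no H
  Total hydrogens = 6.
Molecular formula: C8H6ClN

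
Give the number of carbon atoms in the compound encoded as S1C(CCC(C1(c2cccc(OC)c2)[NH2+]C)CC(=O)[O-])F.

The symbol for carbon appears 15 times in the SMILES. Lowercase c denotes aromatic carbon and counts toward C.

15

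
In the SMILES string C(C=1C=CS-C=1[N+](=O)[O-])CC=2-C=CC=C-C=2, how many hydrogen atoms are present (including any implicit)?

Hydrogens are implicit in SMILES; fill each atom to its normal valence:
  7 × C (aromatic): 1 H each → 7
  3 × C (aromatic): no H
  2 × C: 2 H each → 4
  1 × N (charge +1): no H
  1 × O: no H
  1 × O (charge -1): no H
  1 × S (aromatic): no H
  Total hydrogens = 11.

11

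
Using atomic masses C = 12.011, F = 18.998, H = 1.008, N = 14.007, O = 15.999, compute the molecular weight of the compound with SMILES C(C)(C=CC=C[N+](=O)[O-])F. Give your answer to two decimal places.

Molecular formula: C6H8FNO2.
M = 6×12.011 + 1×18.998 + 8×1.008 + 1×14.007 + 2×15.999 = 145.13 g/mol.

145.13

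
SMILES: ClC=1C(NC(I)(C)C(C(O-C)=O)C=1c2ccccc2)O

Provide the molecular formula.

Heavy atoms from the SMILES: 14 C, 1 Cl, 1 I, 1 N, 3 O.
Implicit hydrogens by atom environment:
  5 × C (aromatic): 1 H each → 5
  4 × C: no H
  2 × C: 3 H each → 6
  2 × C: 1 H each → 2
  2 × O: no H
  1 × C (aromatic): no H
  1 × Cl: no H
  1 × I: no H
  1 × N: 1 H
  1 × O: 1 H
  Total hydrogens = 15.
Molecular formula: C14H15ClINO3

C14H15ClINO3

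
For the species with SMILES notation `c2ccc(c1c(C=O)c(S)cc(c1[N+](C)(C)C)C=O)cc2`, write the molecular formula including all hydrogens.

Heavy atoms from the SMILES: 17 C, 1 N, 2 O, 1 S.
Implicit hydrogens by atom environment:
  6 × C (aromatic): 1 H each → 6
  6 × C (aromatic): no H
  3 × C: 3 H each → 9
  2 × C: 1 H each → 2
  2 × O: no H
  1 × N (charge +1): no H
  1 × S: 1 H
  Total hydrogens = 18.
Net charge +1.
Molecular formula: C17H18NO2S+

C17H18NO2S+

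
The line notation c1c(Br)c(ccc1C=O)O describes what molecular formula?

Heavy atoms from the SMILES: 1 Br, 7 C, 2 O.
Implicit hydrogens by atom environment:
  3 × C (aromatic): 1 H each → 3
  3 × C (aromatic): no H
  1 × Br: no H
  1 × C: 1 H
  1 × O: 1 H
  1 × O: no H
  Total hydrogens = 5.
Molecular formula: C7H5BrO2

C7H5BrO2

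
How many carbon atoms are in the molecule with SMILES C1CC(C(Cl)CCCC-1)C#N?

The symbol for carbon appears 9 times in the SMILES. (Cl is a single chlorine, not C + l.)

9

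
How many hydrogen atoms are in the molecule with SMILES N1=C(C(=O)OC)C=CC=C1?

Hydrogens are implicit in SMILES; fill each atom to its normal valence:
  4 × C (aromatic): 1 H each → 4
  2 × O: no H
  1 × C: 3 H
  1 × C (aromatic): no H
  1 × C: no H
  1 × N (aromatic): no H
  Total hydrogens = 7.

7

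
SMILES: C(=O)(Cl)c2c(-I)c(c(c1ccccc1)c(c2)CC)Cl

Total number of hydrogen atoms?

11

Hydrogens are implicit in SMILES; fill each atom to its normal valence:
  6 × C (aromatic): 1 H each → 6
  6 × C (aromatic): no H
  2 × Cl: no H
  1 × C: 3 H
  1 × C: 2 H
  1 × C: no H
  1 × I: no H
  1 × O: no H
  Total hydrogens = 11.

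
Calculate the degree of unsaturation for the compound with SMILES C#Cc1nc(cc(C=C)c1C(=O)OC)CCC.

Molecular formula from the SMILES: C14H15NO2.
DoU = (2C + 2 + N − H − X)/2 = (2·14 + 2 + 1 − 15 − 0)/2 = 16/2 = 8.
(Structurally: 1 ring(s) + 7 π bond(s) = 8.)

8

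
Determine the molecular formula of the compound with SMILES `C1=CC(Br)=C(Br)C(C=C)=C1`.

C8H6Br2

Heavy atoms from the SMILES: 2 Br, 8 C.
Implicit hydrogens by atom environment:
  3 × C (aromatic): 1 H each → 3
  3 × C (aromatic): no H
  2 × Br: no H
  1 × C: 2 H
  1 × C: 1 H
  Total hydrogens = 6.
Molecular formula: C8H6Br2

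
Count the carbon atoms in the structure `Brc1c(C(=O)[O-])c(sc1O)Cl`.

5

The symbol for carbon appears 5 times in the SMILES. Lowercase c denotes aromatic carbon and counts toward C.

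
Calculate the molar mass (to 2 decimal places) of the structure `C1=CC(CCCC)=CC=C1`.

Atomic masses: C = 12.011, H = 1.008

134.22

Molecular formula: C10H14.
M = 10×12.011 + 14×1.008 = 134.22 g/mol.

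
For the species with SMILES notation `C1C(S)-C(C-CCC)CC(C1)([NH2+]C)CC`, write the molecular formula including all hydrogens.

Heavy atoms from the SMILES: 13 C, 1 N, 1 S.
Implicit hydrogens by atom environment:
  7 × C: 2 H each → 14
  3 × C: 3 H each → 9
  2 × C: 1 H each → 2
  1 × C: no H
  1 × N (charge +1): 2 H
  1 × S: 1 H
  Total hydrogens = 28.
Net charge +1.
Molecular formula: C13H28NS+

C13H28NS+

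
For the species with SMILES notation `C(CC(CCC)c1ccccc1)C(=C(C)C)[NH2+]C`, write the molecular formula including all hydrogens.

C17H28N+

Heavy atoms from the SMILES: 17 C, 1 N.
Implicit hydrogens by atom environment:
  5 × C (aromatic): 1 H each → 5
  4 × C: 3 H each → 12
  4 × C: 2 H each → 8
  2 × C: no H
  1 × C: 1 H
  1 × C (aromatic): no H
  1 × N (charge +1): 2 H
  Total hydrogens = 28.
Net charge +1.
Molecular formula: C17H28N+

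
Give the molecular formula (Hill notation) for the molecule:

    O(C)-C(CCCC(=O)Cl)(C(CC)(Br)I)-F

Heavy atoms from the SMILES: 1 Br, 9 C, 1 Cl, 1 F, 1 I, 2 O.
Implicit hydrogens by atom environment:
  4 × C: 2 H each → 8
  3 × C: no H
  2 × C: 3 H each → 6
  2 × O: no H
  1 × Br: no H
  1 × Cl: no H
  1 × F: no H
  1 × I: no H
  Total hydrogens = 14.
Molecular formula: C9H14BrClFIO2

C9H14BrClFIO2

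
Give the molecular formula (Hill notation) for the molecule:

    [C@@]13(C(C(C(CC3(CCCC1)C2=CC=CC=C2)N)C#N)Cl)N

Heavy atoms from the SMILES: 17 C, 1 Cl, 3 N.
Implicit hydrogens by atom environment:
  5 × C: 2 H each → 10
  5 × C (aromatic): 1 H each → 5
  3 × C: 1 H each → 3
  3 × C: no H
  2 × N: 2 H each → 4
  1 × C (aromatic): no H
  1 × Cl: no H
  1 × N: no H
  Total hydrogens = 22.
Molecular formula: C17H22ClN3

C17H22ClN3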